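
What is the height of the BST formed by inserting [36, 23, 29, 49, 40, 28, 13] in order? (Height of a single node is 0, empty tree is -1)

Insertion order: [36, 23, 29, 49, 40, 28, 13]
Tree (level-order array): [36, 23, 49, 13, 29, 40, None, None, None, 28]
Compute height bottom-up (empty subtree = -1):
  height(13) = 1 + max(-1, -1) = 0
  height(28) = 1 + max(-1, -1) = 0
  height(29) = 1 + max(0, -1) = 1
  height(23) = 1 + max(0, 1) = 2
  height(40) = 1 + max(-1, -1) = 0
  height(49) = 1 + max(0, -1) = 1
  height(36) = 1 + max(2, 1) = 3
Height = 3


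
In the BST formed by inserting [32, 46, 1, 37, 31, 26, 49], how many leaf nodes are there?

Tree built from: [32, 46, 1, 37, 31, 26, 49]
Tree (level-order array): [32, 1, 46, None, 31, 37, 49, 26]
Rule: A leaf has 0 children.
Per-node child counts:
  node 32: 2 child(ren)
  node 1: 1 child(ren)
  node 31: 1 child(ren)
  node 26: 0 child(ren)
  node 46: 2 child(ren)
  node 37: 0 child(ren)
  node 49: 0 child(ren)
Matching nodes: [26, 37, 49]
Count of leaf nodes: 3


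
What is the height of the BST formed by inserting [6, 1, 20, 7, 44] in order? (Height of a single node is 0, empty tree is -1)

Insertion order: [6, 1, 20, 7, 44]
Tree (level-order array): [6, 1, 20, None, None, 7, 44]
Compute height bottom-up (empty subtree = -1):
  height(1) = 1 + max(-1, -1) = 0
  height(7) = 1 + max(-1, -1) = 0
  height(44) = 1 + max(-1, -1) = 0
  height(20) = 1 + max(0, 0) = 1
  height(6) = 1 + max(0, 1) = 2
Height = 2


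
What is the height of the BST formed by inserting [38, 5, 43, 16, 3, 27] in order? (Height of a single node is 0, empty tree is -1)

Insertion order: [38, 5, 43, 16, 3, 27]
Tree (level-order array): [38, 5, 43, 3, 16, None, None, None, None, None, 27]
Compute height bottom-up (empty subtree = -1):
  height(3) = 1 + max(-1, -1) = 0
  height(27) = 1 + max(-1, -1) = 0
  height(16) = 1 + max(-1, 0) = 1
  height(5) = 1 + max(0, 1) = 2
  height(43) = 1 + max(-1, -1) = 0
  height(38) = 1 + max(2, 0) = 3
Height = 3


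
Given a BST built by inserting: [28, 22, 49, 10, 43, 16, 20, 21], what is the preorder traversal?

Tree insertion order: [28, 22, 49, 10, 43, 16, 20, 21]
Tree (level-order array): [28, 22, 49, 10, None, 43, None, None, 16, None, None, None, 20, None, 21]
Preorder traversal: [28, 22, 10, 16, 20, 21, 49, 43]


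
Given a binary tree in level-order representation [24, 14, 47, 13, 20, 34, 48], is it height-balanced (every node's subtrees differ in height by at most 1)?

Tree (level-order array): [24, 14, 47, 13, 20, 34, 48]
Definition: a tree is height-balanced if, at every node, |h(left) - h(right)| <= 1 (empty subtree has height -1).
Bottom-up per-node check:
  node 13: h_left=-1, h_right=-1, diff=0 [OK], height=0
  node 20: h_left=-1, h_right=-1, diff=0 [OK], height=0
  node 14: h_left=0, h_right=0, diff=0 [OK], height=1
  node 34: h_left=-1, h_right=-1, diff=0 [OK], height=0
  node 48: h_left=-1, h_right=-1, diff=0 [OK], height=0
  node 47: h_left=0, h_right=0, diff=0 [OK], height=1
  node 24: h_left=1, h_right=1, diff=0 [OK], height=2
All nodes satisfy the balance condition.
Result: Balanced


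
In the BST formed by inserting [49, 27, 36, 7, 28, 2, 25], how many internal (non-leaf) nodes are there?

Tree built from: [49, 27, 36, 7, 28, 2, 25]
Tree (level-order array): [49, 27, None, 7, 36, 2, 25, 28]
Rule: An internal node has at least one child.
Per-node child counts:
  node 49: 1 child(ren)
  node 27: 2 child(ren)
  node 7: 2 child(ren)
  node 2: 0 child(ren)
  node 25: 0 child(ren)
  node 36: 1 child(ren)
  node 28: 0 child(ren)
Matching nodes: [49, 27, 7, 36]
Count of internal (non-leaf) nodes: 4


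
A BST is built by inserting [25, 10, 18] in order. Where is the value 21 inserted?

Starting tree (level order): [25, 10, None, None, 18]
Insertion path: 25 -> 10 -> 18
Result: insert 21 as right child of 18
Final tree (level order): [25, 10, None, None, 18, None, 21]


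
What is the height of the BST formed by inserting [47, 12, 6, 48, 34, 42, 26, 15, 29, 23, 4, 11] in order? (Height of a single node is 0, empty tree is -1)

Insertion order: [47, 12, 6, 48, 34, 42, 26, 15, 29, 23, 4, 11]
Tree (level-order array): [47, 12, 48, 6, 34, None, None, 4, 11, 26, 42, None, None, None, None, 15, 29, None, None, None, 23]
Compute height bottom-up (empty subtree = -1):
  height(4) = 1 + max(-1, -1) = 0
  height(11) = 1 + max(-1, -1) = 0
  height(6) = 1 + max(0, 0) = 1
  height(23) = 1 + max(-1, -1) = 0
  height(15) = 1 + max(-1, 0) = 1
  height(29) = 1 + max(-1, -1) = 0
  height(26) = 1 + max(1, 0) = 2
  height(42) = 1 + max(-1, -1) = 0
  height(34) = 1 + max(2, 0) = 3
  height(12) = 1 + max(1, 3) = 4
  height(48) = 1 + max(-1, -1) = 0
  height(47) = 1 + max(4, 0) = 5
Height = 5


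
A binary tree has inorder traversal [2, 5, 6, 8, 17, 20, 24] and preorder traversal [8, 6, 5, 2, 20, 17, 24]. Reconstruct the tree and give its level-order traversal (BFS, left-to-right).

Inorder:  [2, 5, 6, 8, 17, 20, 24]
Preorder: [8, 6, 5, 2, 20, 17, 24]
Algorithm: preorder visits root first, so consume preorder in order;
for each root, split the current inorder slice at that value into
left-subtree inorder and right-subtree inorder, then recurse.
Recursive splits:
  root=8; inorder splits into left=[2, 5, 6], right=[17, 20, 24]
  root=6; inorder splits into left=[2, 5], right=[]
  root=5; inorder splits into left=[2], right=[]
  root=2; inorder splits into left=[], right=[]
  root=20; inorder splits into left=[17], right=[24]
  root=17; inorder splits into left=[], right=[]
  root=24; inorder splits into left=[], right=[]
Reconstructed level-order: [8, 6, 20, 5, 17, 24, 2]


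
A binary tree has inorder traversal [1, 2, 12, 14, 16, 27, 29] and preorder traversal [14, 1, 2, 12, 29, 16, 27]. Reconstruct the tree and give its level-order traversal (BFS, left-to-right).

Inorder:  [1, 2, 12, 14, 16, 27, 29]
Preorder: [14, 1, 2, 12, 29, 16, 27]
Algorithm: preorder visits root first, so consume preorder in order;
for each root, split the current inorder slice at that value into
left-subtree inorder and right-subtree inorder, then recurse.
Recursive splits:
  root=14; inorder splits into left=[1, 2, 12], right=[16, 27, 29]
  root=1; inorder splits into left=[], right=[2, 12]
  root=2; inorder splits into left=[], right=[12]
  root=12; inorder splits into left=[], right=[]
  root=29; inorder splits into left=[16, 27], right=[]
  root=16; inorder splits into left=[], right=[27]
  root=27; inorder splits into left=[], right=[]
Reconstructed level-order: [14, 1, 29, 2, 16, 12, 27]


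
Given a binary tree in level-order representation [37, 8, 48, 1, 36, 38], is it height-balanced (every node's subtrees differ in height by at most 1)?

Tree (level-order array): [37, 8, 48, 1, 36, 38]
Definition: a tree is height-balanced if, at every node, |h(left) - h(right)| <= 1 (empty subtree has height -1).
Bottom-up per-node check:
  node 1: h_left=-1, h_right=-1, diff=0 [OK], height=0
  node 36: h_left=-1, h_right=-1, diff=0 [OK], height=0
  node 8: h_left=0, h_right=0, diff=0 [OK], height=1
  node 38: h_left=-1, h_right=-1, diff=0 [OK], height=0
  node 48: h_left=0, h_right=-1, diff=1 [OK], height=1
  node 37: h_left=1, h_right=1, diff=0 [OK], height=2
All nodes satisfy the balance condition.
Result: Balanced


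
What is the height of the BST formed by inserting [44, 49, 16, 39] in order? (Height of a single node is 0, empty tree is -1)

Insertion order: [44, 49, 16, 39]
Tree (level-order array): [44, 16, 49, None, 39]
Compute height bottom-up (empty subtree = -1):
  height(39) = 1 + max(-1, -1) = 0
  height(16) = 1 + max(-1, 0) = 1
  height(49) = 1 + max(-1, -1) = 0
  height(44) = 1 + max(1, 0) = 2
Height = 2


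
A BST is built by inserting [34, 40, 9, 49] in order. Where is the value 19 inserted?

Starting tree (level order): [34, 9, 40, None, None, None, 49]
Insertion path: 34 -> 9
Result: insert 19 as right child of 9
Final tree (level order): [34, 9, 40, None, 19, None, 49]


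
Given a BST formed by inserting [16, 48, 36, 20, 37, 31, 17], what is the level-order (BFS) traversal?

Tree insertion order: [16, 48, 36, 20, 37, 31, 17]
Tree (level-order array): [16, None, 48, 36, None, 20, 37, 17, 31]
BFS from the root, enqueuing left then right child of each popped node:
  queue [16] -> pop 16, enqueue [48], visited so far: [16]
  queue [48] -> pop 48, enqueue [36], visited so far: [16, 48]
  queue [36] -> pop 36, enqueue [20, 37], visited so far: [16, 48, 36]
  queue [20, 37] -> pop 20, enqueue [17, 31], visited so far: [16, 48, 36, 20]
  queue [37, 17, 31] -> pop 37, enqueue [none], visited so far: [16, 48, 36, 20, 37]
  queue [17, 31] -> pop 17, enqueue [none], visited so far: [16, 48, 36, 20, 37, 17]
  queue [31] -> pop 31, enqueue [none], visited so far: [16, 48, 36, 20, 37, 17, 31]
Result: [16, 48, 36, 20, 37, 17, 31]


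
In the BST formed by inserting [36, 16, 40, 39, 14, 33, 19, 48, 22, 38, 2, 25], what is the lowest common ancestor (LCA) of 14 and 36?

Tree insertion order: [36, 16, 40, 39, 14, 33, 19, 48, 22, 38, 2, 25]
Tree (level-order array): [36, 16, 40, 14, 33, 39, 48, 2, None, 19, None, 38, None, None, None, None, None, None, 22, None, None, None, 25]
In a BST, the LCA of p=14, q=36 is the first node v on the
root-to-leaf path with p <= v <= q (go left if both < v, right if both > v).
Walk from root:
  at 36: 14 <= 36 <= 36, this is the LCA
LCA = 36


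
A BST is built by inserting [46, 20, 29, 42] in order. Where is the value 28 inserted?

Starting tree (level order): [46, 20, None, None, 29, None, 42]
Insertion path: 46 -> 20 -> 29
Result: insert 28 as left child of 29
Final tree (level order): [46, 20, None, None, 29, 28, 42]


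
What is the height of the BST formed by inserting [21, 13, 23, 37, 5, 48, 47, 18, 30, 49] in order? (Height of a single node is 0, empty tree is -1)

Insertion order: [21, 13, 23, 37, 5, 48, 47, 18, 30, 49]
Tree (level-order array): [21, 13, 23, 5, 18, None, 37, None, None, None, None, 30, 48, None, None, 47, 49]
Compute height bottom-up (empty subtree = -1):
  height(5) = 1 + max(-1, -1) = 0
  height(18) = 1 + max(-1, -1) = 0
  height(13) = 1 + max(0, 0) = 1
  height(30) = 1 + max(-1, -1) = 0
  height(47) = 1 + max(-1, -1) = 0
  height(49) = 1 + max(-1, -1) = 0
  height(48) = 1 + max(0, 0) = 1
  height(37) = 1 + max(0, 1) = 2
  height(23) = 1 + max(-1, 2) = 3
  height(21) = 1 + max(1, 3) = 4
Height = 4


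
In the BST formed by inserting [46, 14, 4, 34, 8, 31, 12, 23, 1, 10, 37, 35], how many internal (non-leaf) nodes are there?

Tree built from: [46, 14, 4, 34, 8, 31, 12, 23, 1, 10, 37, 35]
Tree (level-order array): [46, 14, None, 4, 34, 1, 8, 31, 37, None, None, None, 12, 23, None, 35, None, 10]
Rule: An internal node has at least one child.
Per-node child counts:
  node 46: 1 child(ren)
  node 14: 2 child(ren)
  node 4: 2 child(ren)
  node 1: 0 child(ren)
  node 8: 1 child(ren)
  node 12: 1 child(ren)
  node 10: 0 child(ren)
  node 34: 2 child(ren)
  node 31: 1 child(ren)
  node 23: 0 child(ren)
  node 37: 1 child(ren)
  node 35: 0 child(ren)
Matching nodes: [46, 14, 4, 8, 12, 34, 31, 37]
Count of internal (non-leaf) nodes: 8


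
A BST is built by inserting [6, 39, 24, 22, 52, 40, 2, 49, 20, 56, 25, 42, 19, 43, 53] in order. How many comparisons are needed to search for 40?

Search path for 40: 6 -> 39 -> 52 -> 40
Found: True
Comparisons: 4


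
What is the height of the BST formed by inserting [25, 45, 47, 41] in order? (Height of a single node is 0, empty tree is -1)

Insertion order: [25, 45, 47, 41]
Tree (level-order array): [25, None, 45, 41, 47]
Compute height bottom-up (empty subtree = -1):
  height(41) = 1 + max(-1, -1) = 0
  height(47) = 1 + max(-1, -1) = 0
  height(45) = 1 + max(0, 0) = 1
  height(25) = 1 + max(-1, 1) = 2
Height = 2


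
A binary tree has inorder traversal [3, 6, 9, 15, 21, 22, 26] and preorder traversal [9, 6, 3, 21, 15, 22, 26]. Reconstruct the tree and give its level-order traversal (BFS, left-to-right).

Inorder:  [3, 6, 9, 15, 21, 22, 26]
Preorder: [9, 6, 3, 21, 15, 22, 26]
Algorithm: preorder visits root first, so consume preorder in order;
for each root, split the current inorder slice at that value into
left-subtree inorder and right-subtree inorder, then recurse.
Recursive splits:
  root=9; inorder splits into left=[3, 6], right=[15, 21, 22, 26]
  root=6; inorder splits into left=[3], right=[]
  root=3; inorder splits into left=[], right=[]
  root=21; inorder splits into left=[15], right=[22, 26]
  root=15; inorder splits into left=[], right=[]
  root=22; inorder splits into left=[], right=[26]
  root=26; inorder splits into left=[], right=[]
Reconstructed level-order: [9, 6, 21, 3, 15, 22, 26]


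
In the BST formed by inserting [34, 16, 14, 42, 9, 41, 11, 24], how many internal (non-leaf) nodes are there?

Tree built from: [34, 16, 14, 42, 9, 41, 11, 24]
Tree (level-order array): [34, 16, 42, 14, 24, 41, None, 9, None, None, None, None, None, None, 11]
Rule: An internal node has at least one child.
Per-node child counts:
  node 34: 2 child(ren)
  node 16: 2 child(ren)
  node 14: 1 child(ren)
  node 9: 1 child(ren)
  node 11: 0 child(ren)
  node 24: 0 child(ren)
  node 42: 1 child(ren)
  node 41: 0 child(ren)
Matching nodes: [34, 16, 14, 9, 42]
Count of internal (non-leaf) nodes: 5


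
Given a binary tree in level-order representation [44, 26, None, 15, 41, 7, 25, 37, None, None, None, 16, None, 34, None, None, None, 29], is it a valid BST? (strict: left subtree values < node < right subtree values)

Level-order array: [44, 26, None, 15, 41, 7, 25, 37, None, None, None, 16, None, 34, None, None, None, 29]
Validate using subtree bounds (lo, hi): at each node, require lo < value < hi,
then recurse left with hi=value and right with lo=value.
Preorder trace (stopping at first violation):
  at node 44 with bounds (-inf, +inf): OK
  at node 26 with bounds (-inf, 44): OK
  at node 15 with bounds (-inf, 26): OK
  at node 7 with bounds (-inf, 15): OK
  at node 25 with bounds (15, 26): OK
  at node 16 with bounds (15, 25): OK
  at node 41 with bounds (26, 44): OK
  at node 37 with bounds (26, 41): OK
  at node 34 with bounds (26, 37): OK
  at node 29 with bounds (26, 34): OK
No violation found at any node.
Result: Valid BST


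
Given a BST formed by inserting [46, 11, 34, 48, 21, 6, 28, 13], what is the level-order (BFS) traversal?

Tree insertion order: [46, 11, 34, 48, 21, 6, 28, 13]
Tree (level-order array): [46, 11, 48, 6, 34, None, None, None, None, 21, None, 13, 28]
BFS from the root, enqueuing left then right child of each popped node:
  queue [46] -> pop 46, enqueue [11, 48], visited so far: [46]
  queue [11, 48] -> pop 11, enqueue [6, 34], visited so far: [46, 11]
  queue [48, 6, 34] -> pop 48, enqueue [none], visited so far: [46, 11, 48]
  queue [6, 34] -> pop 6, enqueue [none], visited so far: [46, 11, 48, 6]
  queue [34] -> pop 34, enqueue [21], visited so far: [46, 11, 48, 6, 34]
  queue [21] -> pop 21, enqueue [13, 28], visited so far: [46, 11, 48, 6, 34, 21]
  queue [13, 28] -> pop 13, enqueue [none], visited so far: [46, 11, 48, 6, 34, 21, 13]
  queue [28] -> pop 28, enqueue [none], visited so far: [46, 11, 48, 6, 34, 21, 13, 28]
Result: [46, 11, 48, 6, 34, 21, 13, 28]


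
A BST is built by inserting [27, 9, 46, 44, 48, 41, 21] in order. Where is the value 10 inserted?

Starting tree (level order): [27, 9, 46, None, 21, 44, 48, None, None, 41]
Insertion path: 27 -> 9 -> 21
Result: insert 10 as left child of 21
Final tree (level order): [27, 9, 46, None, 21, 44, 48, 10, None, 41]


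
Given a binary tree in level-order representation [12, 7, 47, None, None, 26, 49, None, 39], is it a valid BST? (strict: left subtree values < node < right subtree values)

Level-order array: [12, 7, 47, None, None, 26, 49, None, 39]
Validate using subtree bounds (lo, hi): at each node, require lo < value < hi,
then recurse left with hi=value and right with lo=value.
Preorder trace (stopping at first violation):
  at node 12 with bounds (-inf, +inf): OK
  at node 7 with bounds (-inf, 12): OK
  at node 47 with bounds (12, +inf): OK
  at node 26 with bounds (12, 47): OK
  at node 39 with bounds (26, 47): OK
  at node 49 with bounds (47, +inf): OK
No violation found at any node.
Result: Valid BST


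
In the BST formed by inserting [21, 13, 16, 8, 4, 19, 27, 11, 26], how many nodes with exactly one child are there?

Tree built from: [21, 13, 16, 8, 4, 19, 27, 11, 26]
Tree (level-order array): [21, 13, 27, 8, 16, 26, None, 4, 11, None, 19]
Rule: These are nodes with exactly 1 non-null child.
Per-node child counts:
  node 21: 2 child(ren)
  node 13: 2 child(ren)
  node 8: 2 child(ren)
  node 4: 0 child(ren)
  node 11: 0 child(ren)
  node 16: 1 child(ren)
  node 19: 0 child(ren)
  node 27: 1 child(ren)
  node 26: 0 child(ren)
Matching nodes: [16, 27]
Count of nodes with exactly one child: 2


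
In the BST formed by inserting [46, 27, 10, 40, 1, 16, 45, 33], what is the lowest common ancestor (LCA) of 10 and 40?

Tree insertion order: [46, 27, 10, 40, 1, 16, 45, 33]
Tree (level-order array): [46, 27, None, 10, 40, 1, 16, 33, 45]
In a BST, the LCA of p=10, q=40 is the first node v on the
root-to-leaf path with p <= v <= q (go left if both < v, right if both > v).
Walk from root:
  at 46: both 10 and 40 < 46, go left
  at 27: 10 <= 27 <= 40, this is the LCA
LCA = 27


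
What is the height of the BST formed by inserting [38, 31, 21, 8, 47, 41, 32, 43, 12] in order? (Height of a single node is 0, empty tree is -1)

Insertion order: [38, 31, 21, 8, 47, 41, 32, 43, 12]
Tree (level-order array): [38, 31, 47, 21, 32, 41, None, 8, None, None, None, None, 43, None, 12]
Compute height bottom-up (empty subtree = -1):
  height(12) = 1 + max(-1, -1) = 0
  height(8) = 1 + max(-1, 0) = 1
  height(21) = 1 + max(1, -1) = 2
  height(32) = 1 + max(-1, -1) = 0
  height(31) = 1 + max(2, 0) = 3
  height(43) = 1 + max(-1, -1) = 0
  height(41) = 1 + max(-1, 0) = 1
  height(47) = 1 + max(1, -1) = 2
  height(38) = 1 + max(3, 2) = 4
Height = 4


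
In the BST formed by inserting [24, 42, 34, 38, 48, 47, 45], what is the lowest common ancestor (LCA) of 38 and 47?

Tree insertion order: [24, 42, 34, 38, 48, 47, 45]
Tree (level-order array): [24, None, 42, 34, 48, None, 38, 47, None, None, None, 45]
In a BST, the LCA of p=38, q=47 is the first node v on the
root-to-leaf path with p <= v <= q (go left if both < v, right if both > v).
Walk from root:
  at 24: both 38 and 47 > 24, go right
  at 42: 38 <= 42 <= 47, this is the LCA
LCA = 42


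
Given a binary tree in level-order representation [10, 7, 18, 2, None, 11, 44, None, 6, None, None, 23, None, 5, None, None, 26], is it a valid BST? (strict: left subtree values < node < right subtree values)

Level-order array: [10, 7, 18, 2, None, 11, 44, None, 6, None, None, 23, None, 5, None, None, 26]
Validate using subtree bounds (lo, hi): at each node, require lo < value < hi,
then recurse left with hi=value and right with lo=value.
Preorder trace (stopping at first violation):
  at node 10 with bounds (-inf, +inf): OK
  at node 7 with bounds (-inf, 10): OK
  at node 2 with bounds (-inf, 7): OK
  at node 6 with bounds (2, 7): OK
  at node 5 with bounds (2, 6): OK
  at node 18 with bounds (10, +inf): OK
  at node 11 with bounds (10, 18): OK
  at node 44 with bounds (18, +inf): OK
  at node 23 with bounds (18, 44): OK
  at node 26 with bounds (23, 44): OK
No violation found at any node.
Result: Valid BST


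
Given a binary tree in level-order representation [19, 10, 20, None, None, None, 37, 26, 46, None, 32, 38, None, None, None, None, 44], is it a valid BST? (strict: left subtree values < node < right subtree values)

Level-order array: [19, 10, 20, None, None, None, 37, 26, 46, None, 32, 38, None, None, None, None, 44]
Validate using subtree bounds (lo, hi): at each node, require lo < value < hi,
then recurse left with hi=value and right with lo=value.
Preorder trace (stopping at first violation):
  at node 19 with bounds (-inf, +inf): OK
  at node 10 with bounds (-inf, 19): OK
  at node 20 with bounds (19, +inf): OK
  at node 37 with bounds (20, +inf): OK
  at node 26 with bounds (20, 37): OK
  at node 32 with bounds (26, 37): OK
  at node 46 with bounds (37, +inf): OK
  at node 38 with bounds (37, 46): OK
  at node 44 with bounds (38, 46): OK
No violation found at any node.
Result: Valid BST


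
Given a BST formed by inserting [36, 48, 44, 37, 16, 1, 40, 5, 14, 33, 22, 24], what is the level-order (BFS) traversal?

Tree insertion order: [36, 48, 44, 37, 16, 1, 40, 5, 14, 33, 22, 24]
Tree (level-order array): [36, 16, 48, 1, 33, 44, None, None, 5, 22, None, 37, None, None, 14, None, 24, None, 40]
BFS from the root, enqueuing left then right child of each popped node:
  queue [36] -> pop 36, enqueue [16, 48], visited so far: [36]
  queue [16, 48] -> pop 16, enqueue [1, 33], visited so far: [36, 16]
  queue [48, 1, 33] -> pop 48, enqueue [44], visited so far: [36, 16, 48]
  queue [1, 33, 44] -> pop 1, enqueue [5], visited so far: [36, 16, 48, 1]
  queue [33, 44, 5] -> pop 33, enqueue [22], visited so far: [36, 16, 48, 1, 33]
  queue [44, 5, 22] -> pop 44, enqueue [37], visited so far: [36, 16, 48, 1, 33, 44]
  queue [5, 22, 37] -> pop 5, enqueue [14], visited so far: [36, 16, 48, 1, 33, 44, 5]
  queue [22, 37, 14] -> pop 22, enqueue [24], visited so far: [36, 16, 48, 1, 33, 44, 5, 22]
  queue [37, 14, 24] -> pop 37, enqueue [40], visited so far: [36, 16, 48, 1, 33, 44, 5, 22, 37]
  queue [14, 24, 40] -> pop 14, enqueue [none], visited so far: [36, 16, 48, 1, 33, 44, 5, 22, 37, 14]
  queue [24, 40] -> pop 24, enqueue [none], visited so far: [36, 16, 48, 1, 33, 44, 5, 22, 37, 14, 24]
  queue [40] -> pop 40, enqueue [none], visited so far: [36, 16, 48, 1, 33, 44, 5, 22, 37, 14, 24, 40]
Result: [36, 16, 48, 1, 33, 44, 5, 22, 37, 14, 24, 40]


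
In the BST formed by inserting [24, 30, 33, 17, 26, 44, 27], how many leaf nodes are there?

Tree built from: [24, 30, 33, 17, 26, 44, 27]
Tree (level-order array): [24, 17, 30, None, None, 26, 33, None, 27, None, 44]
Rule: A leaf has 0 children.
Per-node child counts:
  node 24: 2 child(ren)
  node 17: 0 child(ren)
  node 30: 2 child(ren)
  node 26: 1 child(ren)
  node 27: 0 child(ren)
  node 33: 1 child(ren)
  node 44: 0 child(ren)
Matching nodes: [17, 27, 44]
Count of leaf nodes: 3


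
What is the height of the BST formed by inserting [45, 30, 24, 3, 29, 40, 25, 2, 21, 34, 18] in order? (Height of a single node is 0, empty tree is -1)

Insertion order: [45, 30, 24, 3, 29, 40, 25, 2, 21, 34, 18]
Tree (level-order array): [45, 30, None, 24, 40, 3, 29, 34, None, 2, 21, 25, None, None, None, None, None, 18]
Compute height bottom-up (empty subtree = -1):
  height(2) = 1 + max(-1, -1) = 0
  height(18) = 1 + max(-1, -1) = 0
  height(21) = 1 + max(0, -1) = 1
  height(3) = 1 + max(0, 1) = 2
  height(25) = 1 + max(-1, -1) = 0
  height(29) = 1 + max(0, -1) = 1
  height(24) = 1 + max(2, 1) = 3
  height(34) = 1 + max(-1, -1) = 0
  height(40) = 1 + max(0, -1) = 1
  height(30) = 1 + max(3, 1) = 4
  height(45) = 1 + max(4, -1) = 5
Height = 5


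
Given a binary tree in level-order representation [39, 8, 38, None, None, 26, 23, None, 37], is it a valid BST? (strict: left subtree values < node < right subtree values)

Level-order array: [39, 8, 38, None, None, 26, 23, None, 37]
Validate using subtree bounds (lo, hi): at each node, require lo < value < hi,
then recurse left with hi=value and right with lo=value.
Preorder trace (stopping at first violation):
  at node 39 with bounds (-inf, +inf): OK
  at node 8 with bounds (-inf, 39): OK
  at node 38 with bounds (39, +inf): VIOLATION
Node 38 violates its bound: not (39 < 38 < +inf).
Result: Not a valid BST


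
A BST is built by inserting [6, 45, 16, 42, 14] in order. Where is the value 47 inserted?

Starting tree (level order): [6, None, 45, 16, None, 14, 42]
Insertion path: 6 -> 45
Result: insert 47 as right child of 45
Final tree (level order): [6, None, 45, 16, 47, 14, 42]


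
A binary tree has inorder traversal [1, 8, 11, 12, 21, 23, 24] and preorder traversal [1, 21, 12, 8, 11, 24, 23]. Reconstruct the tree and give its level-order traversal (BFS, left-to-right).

Inorder:  [1, 8, 11, 12, 21, 23, 24]
Preorder: [1, 21, 12, 8, 11, 24, 23]
Algorithm: preorder visits root first, so consume preorder in order;
for each root, split the current inorder slice at that value into
left-subtree inorder and right-subtree inorder, then recurse.
Recursive splits:
  root=1; inorder splits into left=[], right=[8, 11, 12, 21, 23, 24]
  root=21; inorder splits into left=[8, 11, 12], right=[23, 24]
  root=12; inorder splits into left=[8, 11], right=[]
  root=8; inorder splits into left=[], right=[11]
  root=11; inorder splits into left=[], right=[]
  root=24; inorder splits into left=[23], right=[]
  root=23; inorder splits into left=[], right=[]
Reconstructed level-order: [1, 21, 12, 24, 8, 23, 11]


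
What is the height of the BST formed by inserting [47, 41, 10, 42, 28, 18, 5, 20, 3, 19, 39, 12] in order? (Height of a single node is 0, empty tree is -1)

Insertion order: [47, 41, 10, 42, 28, 18, 5, 20, 3, 19, 39, 12]
Tree (level-order array): [47, 41, None, 10, 42, 5, 28, None, None, 3, None, 18, 39, None, None, 12, 20, None, None, None, None, 19]
Compute height bottom-up (empty subtree = -1):
  height(3) = 1 + max(-1, -1) = 0
  height(5) = 1 + max(0, -1) = 1
  height(12) = 1 + max(-1, -1) = 0
  height(19) = 1 + max(-1, -1) = 0
  height(20) = 1 + max(0, -1) = 1
  height(18) = 1 + max(0, 1) = 2
  height(39) = 1 + max(-1, -1) = 0
  height(28) = 1 + max(2, 0) = 3
  height(10) = 1 + max(1, 3) = 4
  height(42) = 1 + max(-1, -1) = 0
  height(41) = 1 + max(4, 0) = 5
  height(47) = 1 + max(5, -1) = 6
Height = 6


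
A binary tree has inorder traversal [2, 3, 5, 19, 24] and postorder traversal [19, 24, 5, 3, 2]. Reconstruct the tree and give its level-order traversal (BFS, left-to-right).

Inorder:   [2, 3, 5, 19, 24]
Postorder: [19, 24, 5, 3, 2]
Algorithm: postorder visits root last, so walk postorder right-to-left;
each value is the root of the current inorder slice — split it at that
value, recurse on the right subtree first, then the left.
Recursive splits:
  root=2; inorder splits into left=[], right=[3, 5, 19, 24]
  root=3; inorder splits into left=[], right=[5, 19, 24]
  root=5; inorder splits into left=[], right=[19, 24]
  root=24; inorder splits into left=[19], right=[]
  root=19; inorder splits into left=[], right=[]
Reconstructed level-order: [2, 3, 5, 24, 19]


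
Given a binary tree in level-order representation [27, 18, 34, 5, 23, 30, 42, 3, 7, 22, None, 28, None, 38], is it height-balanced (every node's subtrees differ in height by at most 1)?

Tree (level-order array): [27, 18, 34, 5, 23, 30, 42, 3, 7, 22, None, 28, None, 38]
Definition: a tree is height-balanced if, at every node, |h(left) - h(right)| <= 1 (empty subtree has height -1).
Bottom-up per-node check:
  node 3: h_left=-1, h_right=-1, diff=0 [OK], height=0
  node 7: h_left=-1, h_right=-1, diff=0 [OK], height=0
  node 5: h_left=0, h_right=0, diff=0 [OK], height=1
  node 22: h_left=-1, h_right=-1, diff=0 [OK], height=0
  node 23: h_left=0, h_right=-1, diff=1 [OK], height=1
  node 18: h_left=1, h_right=1, diff=0 [OK], height=2
  node 28: h_left=-1, h_right=-1, diff=0 [OK], height=0
  node 30: h_left=0, h_right=-1, diff=1 [OK], height=1
  node 38: h_left=-1, h_right=-1, diff=0 [OK], height=0
  node 42: h_left=0, h_right=-1, diff=1 [OK], height=1
  node 34: h_left=1, h_right=1, diff=0 [OK], height=2
  node 27: h_left=2, h_right=2, diff=0 [OK], height=3
All nodes satisfy the balance condition.
Result: Balanced


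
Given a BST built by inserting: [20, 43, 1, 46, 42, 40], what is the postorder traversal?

Tree insertion order: [20, 43, 1, 46, 42, 40]
Tree (level-order array): [20, 1, 43, None, None, 42, 46, 40]
Postorder traversal: [1, 40, 42, 46, 43, 20]


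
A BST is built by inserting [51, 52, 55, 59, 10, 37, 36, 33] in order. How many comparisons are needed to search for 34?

Search path for 34: 51 -> 10 -> 37 -> 36 -> 33
Found: False
Comparisons: 5


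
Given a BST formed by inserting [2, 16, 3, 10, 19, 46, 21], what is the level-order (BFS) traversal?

Tree insertion order: [2, 16, 3, 10, 19, 46, 21]
Tree (level-order array): [2, None, 16, 3, 19, None, 10, None, 46, None, None, 21]
BFS from the root, enqueuing left then right child of each popped node:
  queue [2] -> pop 2, enqueue [16], visited so far: [2]
  queue [16] -> pop 16, enqueue [3, 19], visited so far: [2, 16]
  queue [3, 19] -> pop 3, enqueue [10], visited so far: [2, 16, 3]
  queue [19, 10] -> pop 19, enqueue [46], visited so far: [2, 16, 3, 19]
  queue [10, 46] -> pop 10, enqueue [none], visited so far: [2, 16, 3, 19, 10]
  queue [46] -> pop 46, enqueue [21], visited so far: [2, 16, 3, 19, 10, 46]
  queue [21] -> pop 21, enqueue [none], visited so far: [2, 16, 3, 19, 10, 46, 21]
Result: [2, 16, 3, 19, 10, 46, 21]


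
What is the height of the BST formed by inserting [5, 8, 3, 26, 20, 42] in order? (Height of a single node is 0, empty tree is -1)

Insertion order: [5, 8, 3, 26, 20, 42]
Tree (level-order array): [5, 3, 8, None, None, None, 26, 20, 42]
Compute height bottom-up (empty subtree = -1):
  height(3) = 1 + max(-1, -1) = 0
  height(20) = 1 + max(-1, -1) = 0
  height(42) = 1 + max(-1, -1) = 0
  height(26) = 1 + max(0, 0) = 1
  height(8) = 1 + max(-1, 1) = 2
  height(5) = 1 + max(0, 2) = 3
Height = 3


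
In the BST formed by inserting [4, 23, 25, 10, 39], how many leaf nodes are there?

Tree built from: [4, 23, 25, 10, 39]
Tree (level-order array): [4, None, 23, 10, 25, None, None, None, 39]
Rule: A leaf has 0 children.
Per-node child counts:
  node 4: 1 child(ren)
  node 23: 2 child(ren)
  node 10: 0 child(ren)
  node 25: 1 child(ren)
  node 39: 0 child(ren)
Matching nodes: [10, 39]
Count of leaf nodes: 2


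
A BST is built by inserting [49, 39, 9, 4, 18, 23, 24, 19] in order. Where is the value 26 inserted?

Starting tree (level order): [49, 39, None, 9, None, 4, 18, None, None, None, 23, 19, 24]
Insertion path: 49 -> 39 -> 9 -> 18 -> 23 -> 24
Result: insert 26 as right child of 24
Final tree (level order): [49, 39, None, 9, None, 4, 18, None, None, None, 23, 19, 24, None, None, None, 26]


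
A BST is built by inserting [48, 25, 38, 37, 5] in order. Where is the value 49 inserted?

Starting tree (level order): [48, 25, None, 5, 38, None, None, 37]
Insertion path: 48
Result: insert 49 as right child of 48
Final tree (level order): [48, 25, 49, 5, 38, None, None, None, None, 37]


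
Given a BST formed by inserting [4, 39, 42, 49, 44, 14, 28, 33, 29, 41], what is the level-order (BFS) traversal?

Tree insertion order: [4, 39, 42, 49, 44, 14, 28, 33, 29, 41]
Tree (level-order array): [4, None, 39, 14, 42, None, 28, 41, 49, None, 33, None, None, 44, None, 29]
BFS from the root, enqueuing left then right child of each popped node:
  queue [4] -> pop 4, enqueue [39], visited so far: [4]
  queue [39] -> pop 39, enqueue [14, 42], visited so far: [4, 39]
  queue [14, 42] -> pop 14, enqueue [28], visited so far: [4, 39, 14]
  queue [42, 28] -> pop 42, enqueue [41, 49], visited so far: [4, 39, 14, 42]
  queue [28, 41, 49] -> pop 28, enqueue [33], visited so far: [4, 39, 14, 42, 28]
  queue [41, 49, 33] -> pop 41, enqueue [none], visited so far: [4, 39, 14, 42, 28, 41]
  queue [49, 33] -> pop 49, enqueue [44], visited so far: [4, 39, 14, 42, 28, 41, 49]
  queue [33, 44] -> pop 33, enqueue [29], visited so far: [4, 39, 14, 42, 28, 41, 49, 33]
  queue [44, 29] -> pop 44, enqueue [none], visited so far: [4, 39, 14, 42, 28, 41, 49, 33, 44]
  queue [29] -> pop 29, enqueue [none], visited so far: [4, 39, 14, 42, 28, 41, 49, 33, 44, 29]
Result: [4, 39, 14, 42, 28, 41, 49, 33, 44, 29]


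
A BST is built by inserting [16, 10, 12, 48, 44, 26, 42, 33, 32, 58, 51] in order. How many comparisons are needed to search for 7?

Search path for 7: 16 -> 10
Found: False
Comparisons: 2


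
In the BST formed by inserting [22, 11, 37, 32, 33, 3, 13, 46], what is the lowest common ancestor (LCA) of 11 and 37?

Tree insertion order: [22, 11, 37, 32, 33, 3, 13, 46]
Tree (level-order array): [22, 11, 37, 3, 13, 32, 46, None, None, None, None, None, 33]
In a BST, the LCA of p=11, q=37 is the first node v on the
root-to-leaf path with p <= v <= q (go left if both < v, right if both > v).
Walk from root:
  at 22: 11 <= 22 <= 37, this is the LCA
LCA = 22


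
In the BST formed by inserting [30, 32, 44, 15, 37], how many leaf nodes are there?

Tree built from: [30, 32, 44, 15, 37]
Tree (level-order array): [30, 15, 32, None, None, None, 44, 37]
Rule: A leaf has 0 children.
Per-node child counts:
  node 30: 2 child(ren)
  node 15: 0 child(ren)
  node 32: 1 child(ren)
  node 44: 1 child(ren)
  node 37: 0 child(ren)
Matching nodes: [15, 37]
Count of leaf nodes: 2


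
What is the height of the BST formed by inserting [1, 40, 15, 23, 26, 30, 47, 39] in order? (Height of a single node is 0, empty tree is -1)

Insertion order: [1, 40, 15, 23, 26, 30, 47, 39]
Tree (level-order array): [1, None, 40, 15, 47, None, 23, None, None, None, 26, None, 30, None, 39]
Compute height bottom-up (empty subtree = -1):
  height(39) = 1 + max(-1, -1) = 0
  height(30) = 1 + max(-1, 0) = 1
  height(26) = 1 + max(-1, 1) = 2
  height(23) = 1 + max(-1, 2) = 3
  height(15) = 1 + max(-1, 3) = 4
  height(47) = 1 + max(-1, -1) = 0
  height(40) = 1 + max(4, 0) = 5
  height(1) = 1 + max(-1, 5) = 6
Height = 6


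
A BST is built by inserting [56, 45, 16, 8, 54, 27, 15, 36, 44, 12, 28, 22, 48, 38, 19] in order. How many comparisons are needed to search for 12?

Search path for 12: 56 -> 45 -> 16 -> 8 -> 15 -> 12
Found: True
Comparisons: 6


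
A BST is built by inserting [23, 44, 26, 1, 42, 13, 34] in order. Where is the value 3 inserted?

Starting tree (level order): [23, 1, 44, None, 13, 26, None, None, None, None, 42, 34]
Insertion path: 23 -> 1 -> 13
Result: insert 3 as left child of 13
Final tree (level order): [23, 1, 44, None, 13, 26, None, 3, None, None, 42, None, None, 34]


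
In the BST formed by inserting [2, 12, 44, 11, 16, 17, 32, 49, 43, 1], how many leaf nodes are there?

Tree built from: [2, 12, 44, 11, 16, 17, 32, 49, 43, 1]
Tree (level-order array): [2, 1, 12, None, None, 11, 44, None, None, 16, 49, None, 17, None, None, None, 32, None, 43]
Rule: A leaf has 0 children.
Per-node child counts:
  node 2: 2 child(ren)
  node 1: 0 child(ren)
  node 12: 2 child(ren)
  node 11: 0 child(ren)
  node 44: 2 child(ren)
  node 16: 1 child(ren)
  node 17: 1 child(ren)
  node 32: 1 child(ren)
  node 43: 0 child(ren)
  node 49: 0 child(ren)
Matching nodes: [1, 11, 43, 49]
Count of leaf nodes: 4


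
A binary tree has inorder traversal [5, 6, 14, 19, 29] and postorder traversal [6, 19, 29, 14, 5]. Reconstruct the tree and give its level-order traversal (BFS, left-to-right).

Inorder:   [5, 6, 14, 19, 29]
Postorder: [6, 19, 29, 14, 5]
Algorithm: postorder visits root last, so walk postorder right-to-left;
each value is the root of the current inorder slice — split it at that
value, recurse on the right subtree first, then the left.
Recursive splits:
  root=5; inorder splits into left=[], right=[6, 14, 19, 29]
  root=14; inorder splits into left=[6], right=[19, 29]
  root=29; inorder splits into left=[19], right=[]
  root=19; inorder splits into left=[], right=[]
  root=6; inorder splits into left=[], right=[]
Reconstructed level-order: [5, 14, 6, 29, 19]


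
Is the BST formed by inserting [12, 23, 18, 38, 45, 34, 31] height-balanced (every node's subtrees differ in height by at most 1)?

Tree (level-order array): [12, None, 23, 18, 38, None, None, 34, 45, 31]
Definition: a tree is height-balanced if, at every node, |h(left) - h(right)| <= 1 (empty subtree has height -1).
Bottom-up per-node check:
  node 18: h_left=-1, h_right=-1, diff=0 [OK], height=0
  node 31: h_left=-1, h_right=-1, diff=0 [OK], height=0
  node 34: h_left=0, h_right=-1, diff=1 [OK], height=1
  node 45: h_left=-1, h_right=-1, diff=0 [OK], height=0
  node 38: h_left=1, h_right=0, diff=1 [OK], height=2
  node 23: h_left=0, h_right=2, diff=2 [FAIL (|0-2|=2 > 1)], height=3
  node 12: h_left=-1, h_right=3, diff=4 [FAIL (|-1-3|=4 > 1)], height=4
Node 23 violates the condition: |0 - 2| = 2 > 1.
Result: Not balanced


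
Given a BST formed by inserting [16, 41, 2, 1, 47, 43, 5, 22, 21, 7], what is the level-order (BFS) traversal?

Tree insertion order: [16, 41, 2, 1, 47, 43, 5, 22, 21, 7]
Tree (level-order array): [16, 2, 41, 1, 5, 22, 47, None, None, None, 7, 21, None, 43]
BFS from the root, enqueuing left then right child of each popped node:
  queue [16] -> pop 16, enqueue [2, 41], visited so far: [16]
  queue [2, 41] -> pop 2, enqueue [1, 5], visited so far: [16, 2]
  queue [41, 1, 5] -> pop 41, enqueue [22, 47], visited so far: [16, 2, 41]
  queue [1, 5, 22, 47] -> pop 1, enqueue [none], visited so far: [16, 2, 41, 1]
  queue [5, 22, 47] -> pop 5, enqueue [7], visited so far: [16, 2, 41, 1, 5]
  queue [22, 47, 7] -> pop 22, enqueue [21], visited so far: [16, 2, 41, 1, 5, 22]
  queue [47, 7, 21] -> pop 47, enqueue [43], visited so far: [16, 2, 41, 1, 5, 22, 47]
  queue [7, 21, 43] -> pop 7, enqueue [none], visited so far: [16, 2, 41, 1, 5, 22, 47, 7]
  queue [21, 43] -> pop 21, enqueue [none], visited so far: [16, 2, 41, 1, 5, 22, 47, 7, 21]
  queue [43] -> pop 43, enqueue [none], visited so far: [16, 2, 41, 1, 5, 22, 47, 7, 21, 43]
Result: [16, 2, 41, 1, 5, 22, 47, 7, 21, 43]


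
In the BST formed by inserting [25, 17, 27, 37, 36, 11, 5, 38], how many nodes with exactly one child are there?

Tree built from: [25, 17, 27, 37, 36, 11, 5, 38]
Tree (level-order array): [25, 17, 27, 11, None, None, 37, 5, None, 36, 38]
Rule: These are nodes with exactly 1 non-null child.
Per-node child counts:
  node 25: 2 child(ren)
  node 17: 1 child(ren)
  node 11: 1 child(ren)
  node 5: 0 child(ren)
  node 27: 1 child(ren)
  node 37: 2 child(ren)
  node 36: 0 child(ren)
  node 38: 0 child(ren)
Matching nodes: [17, 11, 27]
Count of nodes with exactly one child: 3


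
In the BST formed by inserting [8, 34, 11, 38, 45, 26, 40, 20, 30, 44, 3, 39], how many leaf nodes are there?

Tree built from: [8, 34, 11, 38, 45, 26, 40, 20, 30, 44, 3, 39]
Tree (level-order array): [8, 3, 34, None, None, 11, 38, None, 26, None, 45, 20, 30, 40, None, None, None, None, None, 39, 44]
Rule: A leaf has 0 children.
Per-node child counts:
  node 8: 2 child(ren)
  node 3: 0 child(ren)
  node 34: 2 child(ren)
  node 11: 1 child(ren)
  node 26: 2 child(ren)
  node 20: 0 child(ren)
  node 30: 0 child(ren)
  node 38: 1 child(ren)
  node 45: 1 child(ren)
  node 40: 2 child(ren)
  node 39: 0 child(ren)
  node 44: 0 child(ren)
Matching nodes: [3, 20, 30, 39, 44]
Count of leaf nodes: 5


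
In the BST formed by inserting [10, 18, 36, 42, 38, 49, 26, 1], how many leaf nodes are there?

Tree built from: [10, 18, 36, 42, 38, 49, 26, 1]
Tree (level-order array): [10, 1, 18, None, None, None, 36, 26, 42, None, None, 38, 49]
Rule: A leaf has 0 children.
Per-node child counts:
  node 10: 2 child(ren)
  node 1: 0 child(ren)
  node 18: 1 child(ren)
  node 36: 2 child(ren)
  node 26: 0 child(ren)
  node 42: 2 child(ren)
  node 38: 0 child(ren)
  node 49: 0 child(ren)
Matching nodes: [1, 26, 38, 49]
Count of leaf nodes: 4


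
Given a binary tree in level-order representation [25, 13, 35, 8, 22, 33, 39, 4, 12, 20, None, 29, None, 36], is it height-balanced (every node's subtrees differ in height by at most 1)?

Tree (level-order array): [25, 13, 35, 8, 22, 33, 39, 4, 12, 20, None, 29, None, 36]
Definition: a tree is height-balanced if, at every node, |h(left) - h(right)| <= 1 (empty subtree has height -1).
Bottom-up per-node check:
  node 4: h_left=-1, h_right=-1, diff=0 [OK], height=0
  node 12: h_left=-1, h_right=-1, diff=0 [OK], height=0
  node 8: h_left=0, h_right=0, diff=0 [OK], height=1
  node 20: h_left=-1, h_right=-1, diff=0 [OK], height=0
  node 22: h_left=0, h_right=-1, diff=1 [OK], height=1
  node 13: h_left=1, h_right=1, diff=0 [OK], height=2
  node 29: h_left=-1, h_right=-1, diff=0 [OK], height=0
  node 33: h_left=0, h_right=-1, diff=1 [OK], height=1
  node 36: h_left=-1, h_right=-1, diff=0 [OK], height=0
  node 39: h_left=0, h_right=-1, diff=1 [OK], height=1
  node 35: h_left=1, h_right=1, diff=0 [OK], height=2
  node 25: h_left=2, h_right=2, diff=0 [OK], height=3
All nodes satisfy the balance condition.
Result: Balanced
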